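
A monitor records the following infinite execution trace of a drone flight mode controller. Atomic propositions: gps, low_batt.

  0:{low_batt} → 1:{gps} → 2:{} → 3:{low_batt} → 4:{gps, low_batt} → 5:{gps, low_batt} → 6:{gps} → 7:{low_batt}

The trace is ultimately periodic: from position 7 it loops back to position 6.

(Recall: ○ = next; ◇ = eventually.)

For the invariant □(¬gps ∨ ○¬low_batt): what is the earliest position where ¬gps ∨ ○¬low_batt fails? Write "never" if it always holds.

Check ¬gps ∨ ○¬low_batt at each position in order: 0 ✓, 1 ✓, 2 ✓, 3 ✓.
At position 4 the labels are {gps, low_batt} and the next position 5 has {gps, low_batt}, so ¬gps ∨ ○¬low_batt is false there. This is the first violation.

4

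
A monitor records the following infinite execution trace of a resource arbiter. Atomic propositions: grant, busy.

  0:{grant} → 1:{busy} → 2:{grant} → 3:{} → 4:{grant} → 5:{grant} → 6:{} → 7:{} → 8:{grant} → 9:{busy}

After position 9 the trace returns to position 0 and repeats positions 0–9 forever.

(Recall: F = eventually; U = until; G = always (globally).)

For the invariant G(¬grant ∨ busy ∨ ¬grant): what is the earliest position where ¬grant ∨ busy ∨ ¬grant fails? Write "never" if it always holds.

At position 0 the labels are {grant}, so ¬grant ∨ busy ∨ ¬grant is false there. This is the first violation.

0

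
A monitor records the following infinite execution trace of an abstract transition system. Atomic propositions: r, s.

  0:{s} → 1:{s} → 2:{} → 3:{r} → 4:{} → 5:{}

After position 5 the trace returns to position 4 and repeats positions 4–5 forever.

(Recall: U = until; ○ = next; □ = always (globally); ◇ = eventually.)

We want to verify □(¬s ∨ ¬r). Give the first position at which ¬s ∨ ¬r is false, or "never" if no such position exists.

¬s ∨ ¬r holds at every position 0..5, and those are all the positions the trace ever visits, so the invariant □(¬s ∨ ¬r) is never violated.

never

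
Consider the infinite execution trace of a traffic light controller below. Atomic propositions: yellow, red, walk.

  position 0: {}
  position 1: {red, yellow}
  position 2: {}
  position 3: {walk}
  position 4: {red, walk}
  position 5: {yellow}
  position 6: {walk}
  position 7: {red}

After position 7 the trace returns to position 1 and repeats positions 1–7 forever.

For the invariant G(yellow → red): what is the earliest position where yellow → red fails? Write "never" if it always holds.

5

Check yellow → red at each position in order: 0 ✓, 1 ✓, 2 ✓, 3 ✓, 4 ✓.
At position 5 the labels are {yellow}, so yellow → red is false there. This is the first violation.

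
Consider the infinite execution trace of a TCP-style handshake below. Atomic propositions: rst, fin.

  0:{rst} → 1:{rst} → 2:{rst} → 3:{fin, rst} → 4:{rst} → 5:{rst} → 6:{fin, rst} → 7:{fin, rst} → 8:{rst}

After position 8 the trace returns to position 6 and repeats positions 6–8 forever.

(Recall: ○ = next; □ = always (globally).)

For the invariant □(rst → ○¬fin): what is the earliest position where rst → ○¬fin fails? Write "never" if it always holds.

Check rst → ○¬fin at each position in order: 0 ✓, 1 ✓.
At position 2 the labels are {rst} and the next position 3 has {fin, rst}, so rst → ○¬fin is false there. This is the first violation.

2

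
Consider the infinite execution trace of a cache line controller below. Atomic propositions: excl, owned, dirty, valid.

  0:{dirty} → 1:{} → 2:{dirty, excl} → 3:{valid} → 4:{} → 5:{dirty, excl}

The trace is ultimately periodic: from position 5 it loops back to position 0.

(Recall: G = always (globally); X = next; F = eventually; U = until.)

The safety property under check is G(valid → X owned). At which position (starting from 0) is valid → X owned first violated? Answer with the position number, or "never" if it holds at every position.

Check valid → X owned at each position in order: 0 ✓, 1 ✓, 2 ✓.
At position 3 the labels are {valid} and the next position 4 has {}, so valid → X owned is false there. This is the first violation.

3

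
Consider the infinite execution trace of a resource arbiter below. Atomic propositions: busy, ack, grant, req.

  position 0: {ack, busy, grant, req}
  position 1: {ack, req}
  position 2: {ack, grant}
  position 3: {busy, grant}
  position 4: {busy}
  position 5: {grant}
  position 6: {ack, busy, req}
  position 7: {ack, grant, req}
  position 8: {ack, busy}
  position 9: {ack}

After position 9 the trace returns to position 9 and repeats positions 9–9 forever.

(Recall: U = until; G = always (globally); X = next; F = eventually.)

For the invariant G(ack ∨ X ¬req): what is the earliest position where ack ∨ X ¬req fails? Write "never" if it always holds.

Check ack ∨ X ¬req at each position in order: 0 ✓, 1 ✓, 2 ✓, 3 ✓, 4 ✓.
At position 5 the labels are {grant} and the next position 6 has {ack, busy, req}, so ack ∨ X ¬req is false there. This is the first violation.

5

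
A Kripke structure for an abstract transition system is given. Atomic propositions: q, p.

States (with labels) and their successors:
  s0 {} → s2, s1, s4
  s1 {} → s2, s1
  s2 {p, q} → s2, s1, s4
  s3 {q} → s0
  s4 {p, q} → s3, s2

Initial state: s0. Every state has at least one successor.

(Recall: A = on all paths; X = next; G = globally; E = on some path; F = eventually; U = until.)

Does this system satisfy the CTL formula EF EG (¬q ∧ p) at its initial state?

States satisfying EG (¬q ∧ p): ∅.
States satisfying EF EG (¬q ∧ p): ∅.
No suitable path/successor from s0 witnesses the formula.
s0 ∉ Sat(EF EG (¬q ∧ p)).

No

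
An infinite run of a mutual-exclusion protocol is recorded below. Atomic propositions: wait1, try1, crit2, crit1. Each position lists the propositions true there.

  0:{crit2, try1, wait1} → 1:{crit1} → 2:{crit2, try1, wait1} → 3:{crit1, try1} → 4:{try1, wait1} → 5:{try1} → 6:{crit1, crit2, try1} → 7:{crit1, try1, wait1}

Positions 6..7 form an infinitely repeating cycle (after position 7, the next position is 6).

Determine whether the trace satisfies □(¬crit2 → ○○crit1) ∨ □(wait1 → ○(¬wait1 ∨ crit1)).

¬crit2 → ○○crit1 must hold at every position from 0 onward. It fails at position 3, so □(¬crit2 → ○○crit1) is false.
Positions where ¬crit2 holds: 1, 3, 4, 5, 7.
Check ○○crit1 at each: 1→ok, 3→fails, 4→ok, 5→ok, 7→ok.
wait1 → ○(¬wait1 ∨ crit1) holds at every position 0..7, and those are all positions ever visited, so □(wait1 → ○(¬wait1 ∨ crit1)) holds.
Positions where wait1 holds: 0, 2, 4, 7.
Check ○(¬wait1 ∨ crit1) at each: 0→ok, 2→ok, 4→ok, 7→ok.
At position 0: □(¬crit2 → ○○crit1) is false; □(wait1 → ○(¬wait1 ∨ crit1)) is true; so □(¬crit2 → ○○crit1) ∨ □(wait1 → ○(¬wait1 ∨ crit1)) is true.

Holds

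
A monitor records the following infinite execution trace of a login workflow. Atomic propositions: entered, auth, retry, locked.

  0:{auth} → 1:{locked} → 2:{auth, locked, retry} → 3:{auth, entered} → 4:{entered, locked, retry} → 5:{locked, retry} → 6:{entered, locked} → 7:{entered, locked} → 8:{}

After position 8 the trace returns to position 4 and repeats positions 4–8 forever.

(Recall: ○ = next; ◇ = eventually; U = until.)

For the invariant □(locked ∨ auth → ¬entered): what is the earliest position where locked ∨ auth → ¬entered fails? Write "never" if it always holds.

Check locked ∨ auth → ¬entered at each position in order: 0 ✓, 1 ✓, 2 ✓.
At position 3 the labels are {auth, entered}, so locked ∨ auth → ¬entered is false there. This is the first violation.

3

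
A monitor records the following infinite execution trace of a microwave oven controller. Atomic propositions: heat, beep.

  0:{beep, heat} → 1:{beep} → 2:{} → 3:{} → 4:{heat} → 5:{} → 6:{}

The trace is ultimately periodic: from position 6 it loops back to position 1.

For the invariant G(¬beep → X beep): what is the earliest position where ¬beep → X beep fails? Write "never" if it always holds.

Check ¬beep → X beep at each position in order: 0 ✓, 1 ✓.
At position 2 the labels are {} and the next position 3 has {}, so ¬beep → X beep is false there. This is the first violation.

2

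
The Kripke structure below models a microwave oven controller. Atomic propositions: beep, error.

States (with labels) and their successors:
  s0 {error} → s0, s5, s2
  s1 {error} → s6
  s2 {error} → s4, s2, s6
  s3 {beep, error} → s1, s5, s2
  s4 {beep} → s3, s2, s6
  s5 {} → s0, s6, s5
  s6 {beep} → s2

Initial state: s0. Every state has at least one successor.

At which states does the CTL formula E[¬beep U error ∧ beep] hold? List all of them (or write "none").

States satisfying ¬beep: {s0, s1, s2, s5}.
States satisfying error ∧ beep: {s3}.
States satisfying E[¬beep U error ∧ beep]: {s3}.

{s3}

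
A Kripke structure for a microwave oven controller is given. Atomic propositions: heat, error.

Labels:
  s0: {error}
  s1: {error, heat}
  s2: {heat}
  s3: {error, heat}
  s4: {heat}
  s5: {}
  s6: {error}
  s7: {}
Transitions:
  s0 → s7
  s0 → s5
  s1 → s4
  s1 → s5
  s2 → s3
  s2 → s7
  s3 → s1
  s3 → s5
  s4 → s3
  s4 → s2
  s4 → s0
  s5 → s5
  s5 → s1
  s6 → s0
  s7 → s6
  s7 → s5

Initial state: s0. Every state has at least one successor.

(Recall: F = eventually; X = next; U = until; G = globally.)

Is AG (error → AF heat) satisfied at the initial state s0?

Does not hold

States satisfying error → AF heat: {s1, s2, s3, s4, s5, s7}.
States satisfying AG (error → AF heat): ∅.
s0 is reachable from s0 and violates error → AF heat, so AG fails at s0.
s0 ∉ Sat(AG (error → AF heat)).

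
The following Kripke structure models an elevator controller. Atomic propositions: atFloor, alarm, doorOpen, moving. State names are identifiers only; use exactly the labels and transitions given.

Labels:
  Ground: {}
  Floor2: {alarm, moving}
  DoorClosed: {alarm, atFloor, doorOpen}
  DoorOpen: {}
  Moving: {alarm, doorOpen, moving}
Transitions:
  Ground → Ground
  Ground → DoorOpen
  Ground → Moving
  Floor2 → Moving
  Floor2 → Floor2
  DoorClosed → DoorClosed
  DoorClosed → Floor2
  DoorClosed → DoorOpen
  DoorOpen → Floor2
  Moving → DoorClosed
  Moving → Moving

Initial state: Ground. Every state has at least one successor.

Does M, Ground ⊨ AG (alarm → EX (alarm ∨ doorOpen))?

Satisfied

States satisfying alarm → EX (alarm ∨ doorOpen): {Ground, Floor2, DoorClosed, DoorOpen, Moving}.
States satisfying AG (alarm → EX (alarm ∨ doorOpen)): {Ground, Floor2, DoorClosed, DoorOpen, Moving}.
Every state reachable from Ground satisfies alarm → EX (alarm ∨ doorOpen).
Ground ∈ Sat(AG (alarm → EX (alarm ∨ doorOpen))).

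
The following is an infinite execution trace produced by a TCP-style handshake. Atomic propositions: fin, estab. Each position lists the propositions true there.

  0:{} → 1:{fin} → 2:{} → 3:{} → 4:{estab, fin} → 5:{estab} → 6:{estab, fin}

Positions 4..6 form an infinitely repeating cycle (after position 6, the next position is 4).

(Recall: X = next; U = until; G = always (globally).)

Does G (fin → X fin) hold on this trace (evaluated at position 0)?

fin → X fin must hold at every position from 0 onward. It fails at position 1, so G (fin → X fin) is false.
Positions where fin holds: 1, 4, 6.
Check X fin at each: 1→fails, 4→fails, 6→ok.

Does not hold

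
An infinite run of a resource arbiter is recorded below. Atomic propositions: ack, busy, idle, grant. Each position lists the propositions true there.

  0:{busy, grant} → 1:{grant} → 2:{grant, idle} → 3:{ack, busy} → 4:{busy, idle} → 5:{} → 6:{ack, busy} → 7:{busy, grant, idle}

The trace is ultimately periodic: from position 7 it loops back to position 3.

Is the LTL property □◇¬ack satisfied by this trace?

Satisfied

◇¬ack holds at every position 0..7, and those are all positions ever visited, so □◇¬ack holds.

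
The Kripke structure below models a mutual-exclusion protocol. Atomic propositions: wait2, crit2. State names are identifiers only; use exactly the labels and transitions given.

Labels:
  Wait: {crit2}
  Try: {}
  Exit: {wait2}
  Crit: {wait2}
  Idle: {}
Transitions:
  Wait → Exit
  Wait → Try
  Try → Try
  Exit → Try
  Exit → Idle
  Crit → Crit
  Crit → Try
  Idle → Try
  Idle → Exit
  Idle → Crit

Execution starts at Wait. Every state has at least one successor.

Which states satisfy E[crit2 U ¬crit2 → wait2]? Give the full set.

{Wait, Exit, Crit}

States satisfying crit2: {Wait}.
States satisfying ¬crit2 → wait2: {Wait, Exit, Crit}.
States satisfying E[crit2 U ¬crit2 → wait2]: {Wait, Exit, Crit}.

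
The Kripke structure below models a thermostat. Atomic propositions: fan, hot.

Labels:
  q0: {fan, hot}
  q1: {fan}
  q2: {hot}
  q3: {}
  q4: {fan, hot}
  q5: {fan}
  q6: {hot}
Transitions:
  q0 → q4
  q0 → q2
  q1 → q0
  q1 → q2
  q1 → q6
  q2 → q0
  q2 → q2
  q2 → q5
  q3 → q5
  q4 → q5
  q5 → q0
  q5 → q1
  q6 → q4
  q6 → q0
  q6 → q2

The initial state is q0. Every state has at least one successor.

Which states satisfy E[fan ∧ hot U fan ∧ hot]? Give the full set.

States satisfying fan ∧ hot: {q0, q4}.
States satisfying E[fan ∧ hot U fan ∧ hot]: {q0, q4}.

{q0, q4}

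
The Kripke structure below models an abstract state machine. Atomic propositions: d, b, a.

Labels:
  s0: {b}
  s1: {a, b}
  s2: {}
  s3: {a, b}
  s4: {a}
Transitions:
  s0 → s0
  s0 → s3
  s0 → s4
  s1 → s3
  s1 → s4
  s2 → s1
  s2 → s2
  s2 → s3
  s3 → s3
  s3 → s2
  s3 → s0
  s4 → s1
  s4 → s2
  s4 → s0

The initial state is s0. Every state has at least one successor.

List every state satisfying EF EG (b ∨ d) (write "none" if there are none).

States satisfying EG (b ∨ d): {s0, s1, s3}.
States satisfying EF EG (b ∨ d): {s0, s1, s2, s3, s4}.

{s0, s1, s2, s3, s4}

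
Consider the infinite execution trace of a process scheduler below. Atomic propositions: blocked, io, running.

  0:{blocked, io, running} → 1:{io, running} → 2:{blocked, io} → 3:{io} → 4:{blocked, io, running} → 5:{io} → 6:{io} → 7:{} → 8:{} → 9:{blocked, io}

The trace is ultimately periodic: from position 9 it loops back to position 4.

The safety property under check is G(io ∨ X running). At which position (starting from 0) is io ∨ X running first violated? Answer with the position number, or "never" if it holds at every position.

7

Check io ∨ X running at each position in order: 0 ✓, 1 ✓, 2 ✓, 3 ✓, 4 ✓, 5 ✓, 6 ✓.
At position 7 the labels are {} and the next position 8 has {}, so io ∨ X running is false there. This is the first violation.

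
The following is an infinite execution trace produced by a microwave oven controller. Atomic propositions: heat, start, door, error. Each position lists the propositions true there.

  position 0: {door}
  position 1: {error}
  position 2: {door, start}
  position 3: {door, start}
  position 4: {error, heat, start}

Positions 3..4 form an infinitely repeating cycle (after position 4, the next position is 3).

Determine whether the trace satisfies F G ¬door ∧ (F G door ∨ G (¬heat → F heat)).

G ¬door is false at every position 0..4, so it never becomes true and F G ¬door fails.
At position 0: F G ¬door is false; F G door ∨ G (¬heat → F heat) is true; so F G ¬door ∧ (F G door ∨ G (¬heat → F heat)) is false.

No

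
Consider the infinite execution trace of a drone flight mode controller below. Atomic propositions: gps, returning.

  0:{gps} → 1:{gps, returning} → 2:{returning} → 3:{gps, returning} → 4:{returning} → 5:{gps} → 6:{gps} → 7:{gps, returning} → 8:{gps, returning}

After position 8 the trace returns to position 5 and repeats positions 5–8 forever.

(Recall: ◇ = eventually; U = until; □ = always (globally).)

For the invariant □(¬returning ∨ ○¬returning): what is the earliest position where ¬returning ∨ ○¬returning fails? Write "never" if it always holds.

Check ¬returning ∨ ○¬returning at each position in order: 0 ✓.
At position 1 the labels are {gps, returning} and the next position 2 has {returning}, so ¬returning ∨ ○¬returning is false there. This is the first violation.

1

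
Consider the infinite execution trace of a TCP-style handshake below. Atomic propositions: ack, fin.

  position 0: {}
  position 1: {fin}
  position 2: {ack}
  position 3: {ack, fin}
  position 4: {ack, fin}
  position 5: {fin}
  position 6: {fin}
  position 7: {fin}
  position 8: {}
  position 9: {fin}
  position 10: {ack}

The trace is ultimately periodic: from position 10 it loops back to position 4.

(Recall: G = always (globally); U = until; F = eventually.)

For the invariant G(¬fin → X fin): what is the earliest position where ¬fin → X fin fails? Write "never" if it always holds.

never

¬fin → X fin holds at every position 0..10, and those are all the positions the trace ever visits, so the invariant G(¬fin → X fin) is never violated.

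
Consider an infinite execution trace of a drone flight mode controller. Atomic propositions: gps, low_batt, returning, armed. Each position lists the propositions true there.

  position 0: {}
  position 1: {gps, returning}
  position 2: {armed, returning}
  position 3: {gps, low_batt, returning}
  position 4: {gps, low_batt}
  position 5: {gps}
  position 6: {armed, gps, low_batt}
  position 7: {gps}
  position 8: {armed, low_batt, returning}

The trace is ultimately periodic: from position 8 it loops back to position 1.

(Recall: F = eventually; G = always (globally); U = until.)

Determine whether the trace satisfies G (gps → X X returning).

No

gps → X X returning must hold at every position from 0 onward. It fails at position 3, so G (gps → X X returning) is false.
Positions where gps holds: 1, 3, 4, 5, 6, 7.
Check X X returning at each: 1→ok, 3→fails, 4→fails, 5→fails, 6→ok, 7→ok.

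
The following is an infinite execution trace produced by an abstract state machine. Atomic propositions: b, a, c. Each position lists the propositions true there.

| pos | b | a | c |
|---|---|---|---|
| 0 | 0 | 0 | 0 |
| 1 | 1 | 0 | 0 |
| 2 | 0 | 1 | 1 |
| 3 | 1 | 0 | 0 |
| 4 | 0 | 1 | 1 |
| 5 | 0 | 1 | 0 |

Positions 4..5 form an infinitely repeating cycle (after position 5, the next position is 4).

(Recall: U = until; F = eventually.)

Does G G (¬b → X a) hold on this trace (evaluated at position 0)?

G (¬b → X a) must hold at every position from 0 onward. It fails at position 0, so G G (¬b → X a) is false.

Does not hold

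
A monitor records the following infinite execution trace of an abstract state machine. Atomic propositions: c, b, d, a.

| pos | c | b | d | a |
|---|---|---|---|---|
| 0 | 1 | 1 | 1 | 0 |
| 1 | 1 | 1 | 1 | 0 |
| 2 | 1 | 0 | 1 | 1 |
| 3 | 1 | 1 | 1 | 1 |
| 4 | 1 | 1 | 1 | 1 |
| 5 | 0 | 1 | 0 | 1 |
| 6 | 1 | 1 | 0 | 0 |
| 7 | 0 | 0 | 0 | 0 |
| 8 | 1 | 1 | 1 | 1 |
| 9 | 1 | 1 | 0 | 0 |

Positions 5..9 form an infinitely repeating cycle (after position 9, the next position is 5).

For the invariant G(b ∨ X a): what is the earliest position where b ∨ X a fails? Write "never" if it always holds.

never

b ∨ X a holds at every position 0..9, and those are all the positions the trace ever visits, so the invariant G(b ∨ X a) is never violated.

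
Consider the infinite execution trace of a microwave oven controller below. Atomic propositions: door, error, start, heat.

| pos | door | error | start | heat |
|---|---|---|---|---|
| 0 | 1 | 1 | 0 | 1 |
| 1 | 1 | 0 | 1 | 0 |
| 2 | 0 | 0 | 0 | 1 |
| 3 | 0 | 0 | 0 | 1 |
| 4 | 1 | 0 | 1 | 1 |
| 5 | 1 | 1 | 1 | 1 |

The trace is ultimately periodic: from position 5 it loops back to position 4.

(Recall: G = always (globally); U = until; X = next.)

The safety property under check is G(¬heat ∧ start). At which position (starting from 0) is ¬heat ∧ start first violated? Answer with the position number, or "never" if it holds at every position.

0

At position 0 the labels are {door, error, heat}, so ¬heat ∧ start is false there. This is the first violation.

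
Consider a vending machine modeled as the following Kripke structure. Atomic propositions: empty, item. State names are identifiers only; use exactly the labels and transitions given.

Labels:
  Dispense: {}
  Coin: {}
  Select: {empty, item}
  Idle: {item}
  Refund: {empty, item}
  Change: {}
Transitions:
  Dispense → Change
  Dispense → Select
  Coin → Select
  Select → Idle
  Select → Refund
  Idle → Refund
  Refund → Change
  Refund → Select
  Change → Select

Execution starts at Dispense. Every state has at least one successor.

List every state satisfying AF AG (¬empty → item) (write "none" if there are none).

States satisfying AG (¬empty → item): ∅.
States satisfying AF AG (¬empty → item): ∅.

none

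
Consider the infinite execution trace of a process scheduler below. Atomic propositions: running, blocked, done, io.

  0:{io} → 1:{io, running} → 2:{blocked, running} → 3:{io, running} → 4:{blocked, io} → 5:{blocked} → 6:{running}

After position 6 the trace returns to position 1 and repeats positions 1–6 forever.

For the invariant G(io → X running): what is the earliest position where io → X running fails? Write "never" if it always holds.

3

Check io → X running at each position in order: 0 ✓, 1 ✓, 2 ✓.
At position 3 the labels are {io, running} and the next position 4 has {blocked, io}, so io → X running is false there. This is the first violation.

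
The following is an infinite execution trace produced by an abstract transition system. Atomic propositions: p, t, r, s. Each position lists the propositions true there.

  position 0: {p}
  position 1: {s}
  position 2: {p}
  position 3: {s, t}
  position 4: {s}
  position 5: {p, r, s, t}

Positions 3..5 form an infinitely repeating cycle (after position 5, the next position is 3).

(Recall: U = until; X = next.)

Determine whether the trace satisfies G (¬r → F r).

Holds

¬r → F r holds at every position 0..5, and those are all positions ever visited, so G (¬r → F r) holds.
Positions where ¬r holds: 0, 1, 2, 3, 4.
Check F r at each: 0→ok, 1→ok, 2→ok, 3→ok, 4→ok.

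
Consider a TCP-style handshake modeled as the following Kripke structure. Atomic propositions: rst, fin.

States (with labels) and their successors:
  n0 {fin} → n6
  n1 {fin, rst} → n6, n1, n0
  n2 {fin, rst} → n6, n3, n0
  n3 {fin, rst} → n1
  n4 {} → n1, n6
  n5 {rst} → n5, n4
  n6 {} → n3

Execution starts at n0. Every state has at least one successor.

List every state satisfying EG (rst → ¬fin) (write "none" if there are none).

States satisfying rst → ¬fin: {n0, n4, n5, n6}.
States satisfying EG (rst → ¬fin): {n5}.

{n5}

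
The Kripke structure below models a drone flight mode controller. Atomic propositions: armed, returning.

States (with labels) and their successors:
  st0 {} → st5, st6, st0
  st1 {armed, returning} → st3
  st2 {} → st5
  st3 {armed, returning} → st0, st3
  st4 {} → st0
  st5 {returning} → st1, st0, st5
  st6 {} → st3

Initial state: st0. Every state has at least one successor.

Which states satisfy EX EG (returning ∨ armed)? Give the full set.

{st0, st1, st2, st3, st5, st6}

States satisfying EG (returning ∨ armed): {st1, st3, st5}.
States satisfying EX EG (returning ∨ armed): {st0, st1, st2, st3, st5, st6}.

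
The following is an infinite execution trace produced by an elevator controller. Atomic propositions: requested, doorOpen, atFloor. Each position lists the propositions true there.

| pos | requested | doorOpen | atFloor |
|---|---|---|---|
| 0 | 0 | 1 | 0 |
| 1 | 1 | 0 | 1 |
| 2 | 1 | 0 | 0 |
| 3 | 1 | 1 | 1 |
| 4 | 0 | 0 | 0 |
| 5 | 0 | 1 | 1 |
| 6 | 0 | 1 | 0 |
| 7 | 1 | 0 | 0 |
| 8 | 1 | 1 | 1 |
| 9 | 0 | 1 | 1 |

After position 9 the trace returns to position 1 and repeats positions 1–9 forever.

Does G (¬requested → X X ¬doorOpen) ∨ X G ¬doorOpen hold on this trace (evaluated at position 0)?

¬requested → X X ¬doorOpen must hold at every position from 0 onward. It fails at position 4, so G (¬requested → X X ¬doorOpen) is false.
Positions where ¬requested holds: 0, 4, 5, 6, 9.
Check X X ¬doorOpen at each: 0→ok, 4→fails, 5→ok, 6→fails, 9→ok.
The position after 0 is 1; G ¬doorOpen is false there.
At position 0: G (¬requested → X X ¬doorOpen) is false; X G ¬doorOpen is false; so G (¬requested → X X ¬doorOpen) ∨ X G ¬doorOpen is false.

No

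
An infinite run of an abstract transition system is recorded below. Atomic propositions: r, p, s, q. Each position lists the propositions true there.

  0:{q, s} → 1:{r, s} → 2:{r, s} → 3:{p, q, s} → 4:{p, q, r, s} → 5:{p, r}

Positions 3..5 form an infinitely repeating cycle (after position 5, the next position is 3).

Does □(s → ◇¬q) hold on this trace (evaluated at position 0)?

s → ◇¬q holds at every position 0..5, and those are all positions ever visited, so □(s → ◇¬q) holds.
Positions where s holds: 0, 1, 2, 3, 4.
Check ◇¬q at each: 0→ok, 1→ok, 2→ok, 3→ok, 4→ok.

Yes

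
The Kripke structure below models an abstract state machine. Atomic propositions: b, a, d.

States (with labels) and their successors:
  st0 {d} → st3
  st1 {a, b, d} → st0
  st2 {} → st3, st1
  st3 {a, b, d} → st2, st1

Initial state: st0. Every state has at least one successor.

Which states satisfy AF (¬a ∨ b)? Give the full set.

{st0, st1, st2, st3}

States satisfying ¬a ∨ b: {st0, st1, st2, st3}.
States satisfying AF (¬a ∨ b): {st0, st1, st2, st3}.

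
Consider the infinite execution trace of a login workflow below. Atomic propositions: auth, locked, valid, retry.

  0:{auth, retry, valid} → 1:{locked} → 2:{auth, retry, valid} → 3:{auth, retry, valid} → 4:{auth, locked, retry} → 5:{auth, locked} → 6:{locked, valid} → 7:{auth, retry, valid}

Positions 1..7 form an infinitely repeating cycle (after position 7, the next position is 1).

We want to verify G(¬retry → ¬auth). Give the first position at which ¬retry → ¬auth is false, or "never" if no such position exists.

Check ¬retry → ¬auth at each position in order: 0 ✓, 1 ✓, 2 ✓, 3 ✓, 4 ✓.
At position 5 the labels are {auth, locked}, so ¬retry → ¬auth is false there. This is the first violation.

5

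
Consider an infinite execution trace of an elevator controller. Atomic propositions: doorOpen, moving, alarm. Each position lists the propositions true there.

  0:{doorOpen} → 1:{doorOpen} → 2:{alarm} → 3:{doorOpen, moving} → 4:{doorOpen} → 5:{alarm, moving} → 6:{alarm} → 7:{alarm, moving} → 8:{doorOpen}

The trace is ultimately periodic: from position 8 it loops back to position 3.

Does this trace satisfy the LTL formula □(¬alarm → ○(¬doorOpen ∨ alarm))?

¬alarm → ○(¬doorOpen ∨ alarm) must hold at every position from 0 onward. It fails at position 0, so □(¬alarm → ○(¬doorOpen ∨ alarm)) is false.
Positions where ¬alarm holds: 0, 1, 3, 4, 8.
Check ○(¬doorOpen ∨ alarm) at each: 0→fails, 1→ok, 3→fails, 4→ok, 8→fails.

Does not hold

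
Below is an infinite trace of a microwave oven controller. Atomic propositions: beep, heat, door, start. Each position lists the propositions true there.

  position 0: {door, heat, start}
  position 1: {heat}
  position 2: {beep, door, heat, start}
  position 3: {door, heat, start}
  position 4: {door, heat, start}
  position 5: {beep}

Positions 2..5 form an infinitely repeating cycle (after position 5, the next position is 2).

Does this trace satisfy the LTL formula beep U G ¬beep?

Violated

Walking from position 0: at position 0, G ¬beep has not yet held and beep fails, so beep U G ¬beep is false.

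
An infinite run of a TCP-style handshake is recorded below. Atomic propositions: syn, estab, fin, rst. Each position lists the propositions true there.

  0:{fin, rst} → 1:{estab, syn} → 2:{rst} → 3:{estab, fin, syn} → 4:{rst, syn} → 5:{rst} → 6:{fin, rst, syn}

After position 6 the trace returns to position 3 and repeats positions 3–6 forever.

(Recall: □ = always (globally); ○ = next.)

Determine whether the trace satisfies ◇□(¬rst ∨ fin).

Violated

□(¬rst ∨ fin) is false at every position 0..6, so it never becomes true and ◇□(¬rst ∨ fin) fails.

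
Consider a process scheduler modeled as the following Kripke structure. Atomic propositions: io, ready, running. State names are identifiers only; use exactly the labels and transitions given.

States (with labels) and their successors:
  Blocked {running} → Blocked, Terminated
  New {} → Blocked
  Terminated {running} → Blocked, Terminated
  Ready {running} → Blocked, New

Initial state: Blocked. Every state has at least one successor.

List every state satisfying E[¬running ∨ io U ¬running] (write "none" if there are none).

{New}

States satisfying ¬running ∨ io: {New}.
States satisfying ¬running: {New}.
States satisfying E[¬running ∨ io U ¬running]: {New}.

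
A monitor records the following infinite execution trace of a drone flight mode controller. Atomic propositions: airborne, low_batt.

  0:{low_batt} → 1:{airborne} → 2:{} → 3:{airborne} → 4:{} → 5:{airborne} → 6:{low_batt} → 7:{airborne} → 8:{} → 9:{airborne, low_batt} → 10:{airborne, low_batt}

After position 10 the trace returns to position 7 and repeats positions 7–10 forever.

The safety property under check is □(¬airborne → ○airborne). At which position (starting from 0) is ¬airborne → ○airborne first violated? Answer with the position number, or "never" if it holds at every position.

¬airborne → ○airborne holds at every position 0..10, and those are all the positions the trace ever visits, so the invariant □(¬airborne → ○airborne) is never violated.

never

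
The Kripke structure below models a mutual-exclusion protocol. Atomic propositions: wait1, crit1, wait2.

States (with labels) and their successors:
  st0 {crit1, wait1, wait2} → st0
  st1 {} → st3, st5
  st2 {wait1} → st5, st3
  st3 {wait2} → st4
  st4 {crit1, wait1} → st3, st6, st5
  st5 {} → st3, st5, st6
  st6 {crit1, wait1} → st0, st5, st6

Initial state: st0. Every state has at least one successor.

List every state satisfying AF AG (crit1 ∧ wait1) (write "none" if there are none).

States satisfying AG (crit1 ∧ wait1): {st0}.
States satisfying AF AG (crit1 ∧ wait1): {st0}.

{st0}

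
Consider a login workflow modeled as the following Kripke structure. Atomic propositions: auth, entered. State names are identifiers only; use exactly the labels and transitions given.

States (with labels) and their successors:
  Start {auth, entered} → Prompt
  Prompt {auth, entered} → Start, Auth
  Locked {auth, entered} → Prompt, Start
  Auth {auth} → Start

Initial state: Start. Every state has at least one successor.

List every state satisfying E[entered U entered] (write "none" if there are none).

States satisfying entered: {Start, Prompt, Locked}.
States satisfying E[entered U entered]: {Start, Prompt, Locked}.

{Start, Prompt, Locked}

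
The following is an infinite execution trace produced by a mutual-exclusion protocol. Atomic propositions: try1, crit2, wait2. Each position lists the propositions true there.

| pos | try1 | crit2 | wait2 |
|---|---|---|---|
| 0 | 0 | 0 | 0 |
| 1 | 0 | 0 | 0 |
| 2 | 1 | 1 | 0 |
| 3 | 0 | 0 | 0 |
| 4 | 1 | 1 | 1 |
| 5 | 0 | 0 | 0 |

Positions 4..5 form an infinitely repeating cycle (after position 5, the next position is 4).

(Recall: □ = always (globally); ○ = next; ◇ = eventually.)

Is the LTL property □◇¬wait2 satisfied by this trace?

Satisfied

◇¬wait2 holds at every position 0..5, and those are all positions ever visited, so □◇¬wait2 holds.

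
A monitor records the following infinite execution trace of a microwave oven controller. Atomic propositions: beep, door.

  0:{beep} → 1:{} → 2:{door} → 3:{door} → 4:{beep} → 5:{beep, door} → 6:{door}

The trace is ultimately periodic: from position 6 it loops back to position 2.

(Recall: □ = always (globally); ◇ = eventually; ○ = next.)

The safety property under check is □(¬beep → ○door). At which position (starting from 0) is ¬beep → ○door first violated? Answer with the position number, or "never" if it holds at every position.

Check ¬beep → ○door at each position in order: 0 ✓, 1 ✓, 2 ✓.
At position 3 the labels are {door} and the next position 4 has {beep}, so ¬beep → ○door is false there. This is the first violation.

3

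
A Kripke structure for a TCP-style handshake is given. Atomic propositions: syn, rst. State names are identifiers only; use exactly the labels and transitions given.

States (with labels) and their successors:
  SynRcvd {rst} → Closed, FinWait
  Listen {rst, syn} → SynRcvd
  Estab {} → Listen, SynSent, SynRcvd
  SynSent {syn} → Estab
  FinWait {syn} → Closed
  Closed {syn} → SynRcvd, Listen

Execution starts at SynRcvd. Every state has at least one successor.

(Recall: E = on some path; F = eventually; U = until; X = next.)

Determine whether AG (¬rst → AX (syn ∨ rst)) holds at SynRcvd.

States satisfying ¬rst → AX (syn ∨ rst): {SynRcvd, Listen, Estab, FinWait, Closed}.
States satisfying AG (¬rst → AX (syn ∨ rst)): {SynRcvd, Listen, FinWait, Closed}.
Every state reachable from SynRcvd satisfies ¬rst → AX (syn ∨ rst).
SynRcvd ∈ Sat(AG (¬rst → AX (syn ∨ rst))).

Satisfied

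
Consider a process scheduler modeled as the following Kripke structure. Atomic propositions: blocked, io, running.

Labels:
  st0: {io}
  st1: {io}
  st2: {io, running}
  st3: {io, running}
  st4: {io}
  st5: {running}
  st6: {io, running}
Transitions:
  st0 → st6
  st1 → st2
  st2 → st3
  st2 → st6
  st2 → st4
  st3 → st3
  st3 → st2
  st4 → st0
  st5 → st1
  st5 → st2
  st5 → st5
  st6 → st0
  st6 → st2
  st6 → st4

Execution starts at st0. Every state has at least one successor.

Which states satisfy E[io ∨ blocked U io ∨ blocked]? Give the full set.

{st0, st1, st2, st3, st4, st6}

States satisfying io ∨ blocked: {st0, st1, st2, st3, st4, st6}.
States satisfying E[io ∨ blocked U io ∨ blocked]: {st0, st1, st2, st3, st4, st6}.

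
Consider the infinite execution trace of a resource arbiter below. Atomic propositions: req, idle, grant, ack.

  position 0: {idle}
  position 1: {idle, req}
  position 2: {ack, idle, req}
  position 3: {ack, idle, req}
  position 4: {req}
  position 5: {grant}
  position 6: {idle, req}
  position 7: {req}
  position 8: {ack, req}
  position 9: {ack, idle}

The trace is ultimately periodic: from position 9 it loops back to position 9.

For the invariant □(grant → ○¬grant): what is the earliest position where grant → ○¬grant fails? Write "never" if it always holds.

never

grant → ○¬grant holds at every position 0..9, and those are all the positions the trace ever visits, so the invariant □(grant → ○¬grant) is never violated.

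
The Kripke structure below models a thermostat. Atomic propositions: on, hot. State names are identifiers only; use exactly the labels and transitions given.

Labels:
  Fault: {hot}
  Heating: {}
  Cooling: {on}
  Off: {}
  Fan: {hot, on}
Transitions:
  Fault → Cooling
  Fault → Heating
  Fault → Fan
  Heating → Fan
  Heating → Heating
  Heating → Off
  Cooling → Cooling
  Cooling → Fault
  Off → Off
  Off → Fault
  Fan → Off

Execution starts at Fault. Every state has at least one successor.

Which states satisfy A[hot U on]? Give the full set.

{Cooling, Fan}

States satisfying hot: {Fault, Fan}.
States satisfying on: {Cooling, Fan}.
States satisfying A[hot U on]: {Cooling, Fan}.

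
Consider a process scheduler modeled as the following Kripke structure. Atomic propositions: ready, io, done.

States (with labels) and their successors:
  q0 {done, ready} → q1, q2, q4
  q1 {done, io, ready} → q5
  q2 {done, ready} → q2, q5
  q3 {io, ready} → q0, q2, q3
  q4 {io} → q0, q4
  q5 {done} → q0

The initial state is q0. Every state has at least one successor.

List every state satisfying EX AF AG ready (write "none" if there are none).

none

States satisfying AF AG ready: ∅.
States satisfying EX AF AG ready: ∅.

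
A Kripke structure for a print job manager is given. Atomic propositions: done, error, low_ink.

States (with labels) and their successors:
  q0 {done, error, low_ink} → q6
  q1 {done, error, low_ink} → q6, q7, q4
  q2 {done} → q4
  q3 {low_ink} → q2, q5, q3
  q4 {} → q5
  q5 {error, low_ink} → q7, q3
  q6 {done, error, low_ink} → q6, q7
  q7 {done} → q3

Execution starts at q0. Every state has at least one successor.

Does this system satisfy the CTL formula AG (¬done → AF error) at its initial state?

No

States satisfying ¬done → AF error: {q0, q1, q2, q4, q5, q6, q7}.
States satisfying AG (¬done → AF error): ∅.
q3 is reachable from q0 and violates ¬done → AF error, so AG fails at q0.
q0 ∉ Sat(AG (¬done → AF error)).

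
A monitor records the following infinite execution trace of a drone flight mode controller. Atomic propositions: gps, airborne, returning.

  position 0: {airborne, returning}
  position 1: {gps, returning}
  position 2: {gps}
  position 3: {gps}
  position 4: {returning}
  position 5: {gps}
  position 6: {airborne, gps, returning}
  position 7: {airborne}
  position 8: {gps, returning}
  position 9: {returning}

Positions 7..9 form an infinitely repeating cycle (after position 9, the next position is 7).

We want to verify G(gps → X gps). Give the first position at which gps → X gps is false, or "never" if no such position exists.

3

Check gps → X gps at each position in order: 0 ✓, 1 ✓, 2 ✓.
At position 3 the labels are {gps} and the next position 4 has {returning}, so gps → X gps is false there. This is the first violation.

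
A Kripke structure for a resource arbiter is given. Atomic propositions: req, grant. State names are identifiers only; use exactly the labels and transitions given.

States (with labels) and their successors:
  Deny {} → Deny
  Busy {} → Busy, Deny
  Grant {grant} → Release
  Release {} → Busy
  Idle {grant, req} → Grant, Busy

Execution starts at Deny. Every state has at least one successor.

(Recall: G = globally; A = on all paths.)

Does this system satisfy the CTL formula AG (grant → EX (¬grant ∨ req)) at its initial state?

Holds

States satisfying grant → EX (¬grant ∨ req): {Deny, Busy, Grant, Release, Idle}.
States satisfying AG (grant → EX (¬grant ∨ req)): {Deny, Busy, Grant, Release, Idle}.
Every state reachable from Deny satisfies grant → EX (¬grant ∨ req).
Deny ∈ Sat(AG (grant → EX (¬grant ∨ req))).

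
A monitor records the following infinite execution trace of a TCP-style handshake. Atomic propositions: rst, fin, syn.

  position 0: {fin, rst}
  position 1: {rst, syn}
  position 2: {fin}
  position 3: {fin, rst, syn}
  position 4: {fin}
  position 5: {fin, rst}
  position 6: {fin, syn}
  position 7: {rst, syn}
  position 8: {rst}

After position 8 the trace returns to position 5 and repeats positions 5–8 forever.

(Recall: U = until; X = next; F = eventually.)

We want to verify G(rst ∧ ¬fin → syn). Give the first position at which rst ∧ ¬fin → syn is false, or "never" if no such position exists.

Check rst ∧ ¬fin → syn at each position in order: 0 ✓, 1 ✓, 2 ✓, 3 ✓, 4 ✓, 5 ✓, 6 ✓, 7 ✓.
At position 8 the labels are {rst}, so rst ∧ ¬fin → syn is false there. This is the first violation.

8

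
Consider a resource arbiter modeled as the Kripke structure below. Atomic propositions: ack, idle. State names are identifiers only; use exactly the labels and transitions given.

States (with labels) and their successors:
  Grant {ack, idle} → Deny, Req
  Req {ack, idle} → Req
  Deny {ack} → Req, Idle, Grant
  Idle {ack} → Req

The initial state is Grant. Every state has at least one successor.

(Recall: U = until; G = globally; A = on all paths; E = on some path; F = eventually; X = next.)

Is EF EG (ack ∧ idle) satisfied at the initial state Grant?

States satisfying EG (ack ∧ idle): {Grant, Req}.
States satisfying EF EG (ack ∧ idle): {Grant, Req, Deny, Idle}.
Some path from Grant reaches a state where EG (ack ∧ idle) holds.
Grant ∈ Sat(EF EG (ack ∧ idle)).

Yes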